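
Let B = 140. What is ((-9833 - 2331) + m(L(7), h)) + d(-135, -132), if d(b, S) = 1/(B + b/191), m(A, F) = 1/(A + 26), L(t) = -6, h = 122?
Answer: -258897359/21284 ≈ -12164.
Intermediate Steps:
m(A, F) = 1/(26 + A)
d(b, S) = 1/(140 + b/191)
((-9833 - 2331) + m(L(7), h)) + d(-135, -132) = ((-9833 - 2331) + 1/(26 - 6)) + 191/(26740 - 135) = (-12164 + 1/20) + 191/26605 = (-12164 + 1/20) + 191*(1/26605) = -243279/20 + 191/26605 = -258897359/21284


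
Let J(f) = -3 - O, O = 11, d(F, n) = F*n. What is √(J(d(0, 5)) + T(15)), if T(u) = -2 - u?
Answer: I*√31 ≈ 5.5678*I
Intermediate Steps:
J(f) = -14 (J(f) = -3 - 1*11 = -3 - 11 = -14)
√(J(d(0, 5)) + T(15)) = √(-14 + (-2 - 1*15)) = √(-14 + (-2 - 15)) = √(-14 - 17) = √(-31) = I*√31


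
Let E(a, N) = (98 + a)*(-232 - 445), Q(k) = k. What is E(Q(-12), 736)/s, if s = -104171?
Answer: 58222/104171 ≈ 0.55891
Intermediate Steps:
E(a, N) = -66346 - 677*a (E(a, N) = (98 + a)*(-677) = -66346 - 677*a)
E(Q(-12), 736)/s = (-66346 - 677*(-12))/(-104171) = (-66346 + 8124)*(-1/104171) = -58222*(-1/104171) = 58222/104171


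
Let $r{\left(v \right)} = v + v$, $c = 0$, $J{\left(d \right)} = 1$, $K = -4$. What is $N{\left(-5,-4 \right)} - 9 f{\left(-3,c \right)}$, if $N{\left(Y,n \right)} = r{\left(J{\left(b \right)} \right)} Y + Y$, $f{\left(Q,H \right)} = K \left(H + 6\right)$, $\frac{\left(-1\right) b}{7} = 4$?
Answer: $201$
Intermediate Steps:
$b = -28$ ($b = \left(-7\right) 4 = -28$)
$r{\left(v \right)} = 2 v$
$f{\left(Q,H \right)} = -24 - 4 H$ ($f{\left(Q,H \right)} = - 4 \left(H + 6\right) = - 4 \left(6 + H\right) = -24 - 4 H$)
$N{\left(Y,n \right)} = 3 Y$ ($N{\left(Y,n \right)} = 2 \cdot 1 Y + Y = 2 Y + Y = 3 Y$)
$N{\left(-5,-4 \right)} - 9 f{\left(-3,c \right)} = 3 \left(-5\right) - 9 \left(-24 - 0\right) = -15 - 9 \left(-24 + 0\right) = -15 - -216 = -15 + 216 = 201$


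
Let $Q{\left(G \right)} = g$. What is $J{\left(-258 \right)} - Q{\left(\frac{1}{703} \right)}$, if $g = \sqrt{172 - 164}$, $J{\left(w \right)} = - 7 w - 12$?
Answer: $1794 - 2 \sqrt{2} \approx 1791.2$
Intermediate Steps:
$J{\left(w \right)} = -12 - 7 w$
$g = 2 \sqrt{2}$ ($g = \sqrt{8} = 2 \sqrt{2} \approx 2.8284$)
$Q{\left(G \right)} = 2 \sqrt{2}$
$J{\left(-258 \right)} - Q{\left(\frac{1}{703} \right)} = \left(-12 - -1806\right) - 2 \sqrt{2} = \left(-12 + 1806\right) - 2 \sqrt{2} = 1794 - 2 \sqrt{2}$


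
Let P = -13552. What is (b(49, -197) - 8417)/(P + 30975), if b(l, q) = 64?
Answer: -8353/17423 ≈ -0.47942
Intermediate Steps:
(b(49, -197) - 8417)/(P + 30975) = (64 - 8417)/(-13552 + 30975) = -8353/17423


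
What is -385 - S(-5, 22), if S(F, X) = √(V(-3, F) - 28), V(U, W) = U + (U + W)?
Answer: -385 - I*√39 ≈ -385.0 - 6.245*I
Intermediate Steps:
V(U, W) = W + 2*U
S(F, X) = √(-34 + F) (S(F, X) = √((F + 2*(-3)) - 28) = √((F - 6) - 28) = √((-6 + F) - 28) = √(-34 + F))
-385 - S(-5, 22) = -385 - √(-34 - 5) = -385 - √(-39) = -385 - I*√39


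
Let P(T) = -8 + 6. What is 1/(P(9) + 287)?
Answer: 1/285 ≈ 0.0035088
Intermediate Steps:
P(T) = -2
1/(P(9) + 287) = 1/(-2 + 287) = 1/285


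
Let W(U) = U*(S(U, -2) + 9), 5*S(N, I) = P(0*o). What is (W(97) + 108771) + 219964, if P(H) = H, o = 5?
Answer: 329608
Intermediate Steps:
S(N, I) = 0 (S(N, I) = (0*5)/5 = (1/5)*0 = 0)
W(U) = 9*U (W(U) = U*(0 + 9) = U*9 = 9*U)
(W(97) + 108771) + 219964 = (9*97 + 108771) + 219964 = (873 + 108771) + 219964 = 109644 + 219964 = 329608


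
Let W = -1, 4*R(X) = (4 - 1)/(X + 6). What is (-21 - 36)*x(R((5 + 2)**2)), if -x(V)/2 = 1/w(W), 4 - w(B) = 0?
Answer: 57/2 ≈ 28.500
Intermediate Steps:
R(X) = 3/(4*(6 + X)) (R(X) = ((4 - 1)/(X + 6))/4 = (3/(6 + X))/4 = 3/(4*(6 + X)))
w(B) = 4 (w(B) = 4 - 1*0 = 4 + 0 = 4)
x(V) = -1/2 (x(V) = -2/4 = -2*1/4 = -1/2)
(-21 - 36)*x(R((5 + 2)**2)) = (-21 - 36)*(-1/2) = -57*(-1/2) = 57/2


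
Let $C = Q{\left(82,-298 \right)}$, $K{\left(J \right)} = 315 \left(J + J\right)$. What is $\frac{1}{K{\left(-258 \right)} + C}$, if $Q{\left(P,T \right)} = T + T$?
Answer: $- \frac{1}{163136} \approx -6.1299 \cdot 10^{-6}$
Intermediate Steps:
$Q{\left(P,T \right)} = 2 T$
$K{\left(J \right)} = 630 J$ ($K{\left(J \right)} = 315 \cdot 2 J = 630 J$)
$C = -596$ ($C = 2 \left(-298\right) = -596$)
$\frac{1}{K{\left(-258 \right)} + C} = \frac{1}{630 \left(-258\right) - 596} = \frac{1}{-162540 - 596} = \frac{1}{-163136} = - \frac{1}{163136}$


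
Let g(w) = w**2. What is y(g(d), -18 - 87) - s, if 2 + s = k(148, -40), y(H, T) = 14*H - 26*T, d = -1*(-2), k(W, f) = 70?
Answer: 2718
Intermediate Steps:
d = 2
y(H, T) = -26*T + 14*H
s = 68 (s = -2 + 70 = 68)
y(g(d), -18 - 87) - s = (-26*(-18 - 87) + 14*2**2) - 1*68 = (-26*(-105) + 14*4) - 68 = (2730 + 56) - 68 = 2786 - 68 = 2718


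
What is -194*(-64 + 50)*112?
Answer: 304192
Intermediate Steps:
-194*(-64 + 50)*112 = -194*(-14)*112 = 2716*112 = 304192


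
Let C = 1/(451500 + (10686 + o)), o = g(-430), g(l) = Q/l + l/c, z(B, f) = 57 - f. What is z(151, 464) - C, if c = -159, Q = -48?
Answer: -6430569377317/15799924676 ≈ -407.00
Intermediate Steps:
g(l) = -48/l - l/159 (g(l) = -48/l + l/(-159) = -48/l + l*(-1/159) = -48/l - l/159)
o = 96266/34185 (o = -48/(-430) - 1/159*(-430) = -48*(-1/430) + 430/159 = 24/215 + 430/159 = 96266/34185 ≈ 2.8160)
C = 34185/15799924676 (C = 1/(451500 + (10686 + 96266/34185)) = 1/(451500 + 365397176/34185) = 1/(15799924676/34185) = 34185/15799924676 ≈ 2.1636e-6)
z(151, 464) - C = (57 - 1*464) - 1*34185/15799924676 = (57 - 464) - 34185/15799924676 = -407 - 34185/15799924676 = -6430569377317/15799924676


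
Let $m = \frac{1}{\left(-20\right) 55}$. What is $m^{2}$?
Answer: $\frac{1}{1210000} \approx 8.2645 \cdot 10^{-7}$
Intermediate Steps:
$m = - \frac{1}{1100}$ ($m = \frac{1}{-1100} = - \frac{1}{1100} \approx -0.00090909$)
$m^{2} = \left(- \frac{1}{1100}\right)^{2} = \frac{1}{1210000}$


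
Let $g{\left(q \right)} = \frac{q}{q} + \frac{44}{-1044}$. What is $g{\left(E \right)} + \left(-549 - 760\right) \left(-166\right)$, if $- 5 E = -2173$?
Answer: $\frac{56713984}{261} \approx 2.173 \cdot 10^{5}$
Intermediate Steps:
$E = \frac{2173}{5}$ ($E = \left(- \frac{1}{5}\right) \left(-2173\right) = \frac{2173}{5} \approx 434.6$)
$g{\left(q \right)} = \frac{250}{261}$ ($g{\left(q \right)} = 1 + 44 \left(- \frac{1}{1044}\right) = 1 - \frac{11}{261} = \frac{250}{261}$)
$g{\left(E \right)} + \left(-549 - 760\right) \left(-166\right) = \frac{250}{261} + \left(-549 - 760\right) \left(-166\right) = \frac{250}{261} - -217294 = \frac{250}{261} + 217294 = \frac{56713984}{261}$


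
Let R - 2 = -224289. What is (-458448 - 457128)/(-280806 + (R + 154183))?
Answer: 152596/58485 ≈ 2.6091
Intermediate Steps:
R = -224287 (R = 2 - 224289 = -224287)
(-458448 - 457128)/(-280806 + (R + 154183)) = (-458448 - 457128)/(-280806 + (-224287 + 154183)) = -915576/(-280806 - 70104) = -915576/(-350910) = -915576*(-1/350910) = 152596/58485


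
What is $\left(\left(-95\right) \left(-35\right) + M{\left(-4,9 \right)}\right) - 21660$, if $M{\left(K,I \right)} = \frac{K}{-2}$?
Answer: $-18333$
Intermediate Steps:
$M{\left(K,I \right)} = - \frac{K}{2}$ ($M{\left(K,I \right)} = K \left(- \frac{1}{2}\right) = - \frac{K}{2}$)
$\left(\left(-95\right) \left(-35\right) + M{\left(-4,9 \right)}\right) - 21660 = \left(\left(-95\right) \left(-35\right) - -2\right) - 21660 = \left(3325 + 2\right) - 21660 = 3327 - 21660 = -18333$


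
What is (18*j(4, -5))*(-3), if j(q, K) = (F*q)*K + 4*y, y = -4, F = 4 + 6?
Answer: 11664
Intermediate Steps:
F = 10
j(q, K) = -16 + 10*K*q (j(q, K) = (10*q)*K + 4*(-4) = 10*K*q - 16 = -16 + 10*K*q)
(18*j(4, -5))*(-3) = (18*(-16 + 10*(-5)*4))*(-3) = (18*(-16 - 200))*(-3) = (18*(-216))*(-3) = -3888*(-3) = 11664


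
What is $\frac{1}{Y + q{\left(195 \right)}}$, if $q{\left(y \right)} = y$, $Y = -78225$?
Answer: $- \frac{1}{78030} \approx -1.2816 \cdot 10^{-5}$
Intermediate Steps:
$\frac{1}{Y + q{\left(195 \right)}} = \frac{1}{-78225 + 195} = \frac{1}{-78030} = - \frac{1}{78030}$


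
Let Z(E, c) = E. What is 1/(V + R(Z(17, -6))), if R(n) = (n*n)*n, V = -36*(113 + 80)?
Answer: -1/2035 ≈ -0.00049140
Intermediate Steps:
V = -6948 (V = -36*193 = -6948)
R(n) = n³ (R(n) = n²*n = n³)
1/(V + R(Z(17, -6))) = 1/(-6948 + 17³) = 1/(-6948 + 4913) = 1/(-2035) = -1/2035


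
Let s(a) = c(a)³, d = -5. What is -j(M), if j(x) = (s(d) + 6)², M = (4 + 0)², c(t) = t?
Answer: -14161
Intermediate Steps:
M = 16 (M = 4² = 16)
s(a) = a³
j(x) = 14161 (j(x) = ((-5)³ + 6)² = (-125 + 6)² = (-119)² = 14161)
-j(M) = -1*14161 = -14161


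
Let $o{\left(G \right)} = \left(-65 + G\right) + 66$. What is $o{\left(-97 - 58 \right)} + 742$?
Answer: $588$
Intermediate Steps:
$o{\left(G \right)} = 1 + G$
$o{\left(-97 - 58 \right)} + 742 = \left(1 - 155\right) + 742 = -154 + 742 = 588$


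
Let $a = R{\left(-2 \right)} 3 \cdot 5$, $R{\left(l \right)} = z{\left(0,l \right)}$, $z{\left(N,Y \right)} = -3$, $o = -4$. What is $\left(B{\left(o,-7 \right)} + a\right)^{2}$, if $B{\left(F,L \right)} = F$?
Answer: $2401$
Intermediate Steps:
$R{\left(l \right)} = -3$
$a = -45$ ($a = \left(-3\right) 3 \cdot 5 = \left(-9\right) 5 = -45$)
$\left(B{\left(o,-7 \right)} + a\right)^{2} = \left(-4 - 45\right)^{2} = \left(-49\right)^{2} = 2401$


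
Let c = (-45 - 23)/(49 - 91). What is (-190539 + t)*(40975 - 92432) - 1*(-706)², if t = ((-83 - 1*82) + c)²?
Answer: 531121998770/63 ≈ 8.4305e+9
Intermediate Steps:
c = 34/21 (c = -68/(-42) = -68*(-1/42) = 34/21 ≈ 1.6190)
t = 11771761/441 (t = ((-83 - 1*82) + 34/21)² = ((-83 - 82) + 34/21)² = (-165 + 34/21)² = (-3431/21)² = 11771761/441 ≈ 26693.)
(-190539 + t)*(40975 - 92432) - 1*(-706)² = (-190539 + 11771761/441)*(40975 - 92432) - 1*(-706)² = -72255938/441*(-51457) - 1*498436 = 531153400238/63 - 498436 = 531121998770/63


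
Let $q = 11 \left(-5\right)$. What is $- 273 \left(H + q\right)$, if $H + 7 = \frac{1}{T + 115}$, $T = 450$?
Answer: $\frac{9562917}{565} \approx 16926.0$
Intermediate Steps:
$H = - \frac{3954}{565}$ ($H = -7 + \frac{1}{450 + 115} = -7 + \frac{1}{565} = - \frac{3954}{565} \approx -6.9982$)
$q = -55$
$- 273 \left(H + q\right) = - 273 \left(- \frac{3954}{565} - 55\right) = \left(-273\right) \left(- \frac{35029}{565}\right) = \frac{9562917}{565}$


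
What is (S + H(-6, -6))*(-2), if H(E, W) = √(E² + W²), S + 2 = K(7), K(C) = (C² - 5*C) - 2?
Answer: -20 - 12*√2 ≈ -36.971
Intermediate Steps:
K(C) = -2 + C² - 5*C
S = 10 (S = -2 + (-2 + 7² - 5*7) = -2 + (-2 + 49 - 35) = -2 + 12 = 10)
(S + H(-6, -6))*(-2) = (10 + √((-6)² + (-6)²))*(-2) = (10 + √(36 + 36))*(-2) = (10 + √72)*(-2) = (10 + 6*√2)*(-2) = -20 - 12*√2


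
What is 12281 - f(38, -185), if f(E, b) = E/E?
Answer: 12280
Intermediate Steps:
f(E, b) = 1
12281 - f(38, -185) = 12281 - 1*1 = 12281 - 1 = 12280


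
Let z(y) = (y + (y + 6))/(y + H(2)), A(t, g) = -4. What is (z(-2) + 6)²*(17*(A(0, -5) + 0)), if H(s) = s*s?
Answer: -3332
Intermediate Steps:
H(s) = s²
z(y) = (6 + 2*y)/(4 + y) (z(y) = (y + (y + 6))/(y + 2²) = (y + (6 + y))/(y + 4) = (6 + 2*y)/(4 + y))
(z(-2) + 6)²*(17*(A(0, -5) + 0)) = (2*(3 - 2)/(4 - 2) + 6)²*(17*(-4 + 0)) = (2*1/2 + 6)²*(17*(-4)) = (2*(½)*1 + 6)²*(-68) = (1 + 6)²*(-68) = 7²*(-68) = 49*(-68) = -3332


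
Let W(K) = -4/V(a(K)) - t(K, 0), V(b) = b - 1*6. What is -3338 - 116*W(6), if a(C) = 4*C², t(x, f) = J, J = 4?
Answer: -198074/69 ≈ -2870.6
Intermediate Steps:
t(x, f) = 4
V(b) = -6 + b (V(b) = b - 6 = -6 + b)
W(K) = -4 - 4/(-6 + 4*K²) (W(K) = -4/(-6 + 4*K²) - 1*4 = -4/(-6 + 4*K²) - 4 = -4 - 4/(-6 + 4*K²))
-3338 - 116*W(6) = -3338 - 232*(5 - 4*6²)/(-3 + 2*6²) = -3338 - 232*(5 - 4*36)/(-3 + 2*36) = -3338 - 232*(5 - 144)/(-3 + 72) = -3338 - 232*(-139)/69 = -3338 - 116*(-278/69) = -3338 + 32248/69 = -198074/69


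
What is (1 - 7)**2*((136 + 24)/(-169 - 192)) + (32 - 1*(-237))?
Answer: 91349/361 ≈ 253.04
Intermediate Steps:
(1 - 7)**2*((136 + 24)/(-169 - 192)) + (32 - 1*(-237)) = (-6)**2*(160/(-361)) + (32 + 237) = 36*(160*(-1/361)) + 269 = 36*(-160/361) + 269 = -5760/361 + 269 = 91349/361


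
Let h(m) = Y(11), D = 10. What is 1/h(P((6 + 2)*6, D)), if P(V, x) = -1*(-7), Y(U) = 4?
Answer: 1/4 ≈ 0.25000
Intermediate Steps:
P(V, x) = 7
h(m) = 4
1/h(P((6 + 2)*6, D)) = 1/4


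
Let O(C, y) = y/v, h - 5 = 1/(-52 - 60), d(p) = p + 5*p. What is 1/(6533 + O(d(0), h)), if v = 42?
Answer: 4704/30731791 ≈ 0.00015307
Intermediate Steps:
d(p) = 6*p
h = 559/112 (h = 5 + 1/(-52 - 60) = 5 + 1/(-112) = 5 - 1/112 = 559/112 ≈ 4.9911)
O(C, y) = y/42
1/(6533 + O(d(0), h)) = 1/(6533 + (1/42)*(559/112)) = 1/(6533 + 559/4704) = 1/(30731791/4704) = 4704/30731791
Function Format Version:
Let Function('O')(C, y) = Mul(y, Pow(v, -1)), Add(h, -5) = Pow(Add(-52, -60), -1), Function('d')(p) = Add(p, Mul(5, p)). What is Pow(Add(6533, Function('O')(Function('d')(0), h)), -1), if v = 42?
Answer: Rational(4704, 30731791) ≈ 0.00015307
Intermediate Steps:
Function('d')(p) = Mul(6, p)
h = Rational(559, 112) (h = Add(5, Pow(Add(-52, -60), -1)) = Add(5, Pow(-112, -1)) = Add(5, Rational(-1, 112)) = Rational(559, 112) ≈ 4.9911)
Function('O')(C, y) = Mul(Rational(1, 42), y) (Function('O')(C, y) = Mul(y, Pow(42, -1)) = Mul(y, Rational(1, 42)) = Mul(Rational(1, 42), y))
Pow(Add(6533, Function('O')(Function('d')(0), h)), -1) = Pow(Add(6533, Mul(Rational(1, 42), Rational(559, 112))), -1) = Pow(Add(6533, Rational(559, 4704)), -1) = Pow(Rational(30731791, 4704), -1) = Rational(4704, 30731791)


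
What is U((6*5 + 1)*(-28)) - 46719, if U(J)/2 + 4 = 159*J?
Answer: -322751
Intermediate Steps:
U(J) = -8 + 318*J (U(J) = -8 + 2*(159*J) = -8 + 318*J)
U((6*5 + 1)*(-28)) - 46719 = (-8 + 318*((6*5 + 1)*(-28))) - 46719 = (-8 + 318*((30 + 1)*(-28))) - 46719 = (-8 + 318*(31*(-28))) - 46719 = (-8 + 318*(-868)) - 46719 = (-8 - 276024) - 46719 = -276032 - 46719 = -322751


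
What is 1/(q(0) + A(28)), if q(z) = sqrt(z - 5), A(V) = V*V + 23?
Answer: 807/651254 - I*sqrt(5)/651254 ≈ 0.0012391 - 3.4335e-6*I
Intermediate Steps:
A(V) = 23 + V**2 (A(V) = V**2 + 23 = 23 + V**2)
q(z) = sqrt(-5 + z)
1/(q(0) + A(28)) = 1/(sqrt(-5 + 0) + (23 + 28**2)) = 1/(sqrt(-5) + (23 + 784)) = 1/(I*sqrt(5) + 807) = 1/(807 + I*sqrt(5))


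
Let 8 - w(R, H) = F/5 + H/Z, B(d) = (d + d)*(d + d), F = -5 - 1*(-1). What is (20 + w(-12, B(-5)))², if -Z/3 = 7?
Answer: 12418576/11025 ≈ 1126.4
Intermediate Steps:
Z = -21 (Z = -3*7 = -21)
F = -4 (F = -5 + 1 = -4)
B(d) = 4*d² (B(d) = (2*d)*(2*d) = 4*d²)
w(R, H) = 44/5 + H/21 (w(R, H) = 8 - (-4/5 + H/(-21)) = 8 - (-4*⅕ + H*(-1/21)) = 8 - (-⅘ - H/21) = 8 + (⅘ + H/21) = 44/5 + H/21)
(20 + w(-12, B(-5)))² = (20 + (44/5 + (4*(-5)²)/21))² = (20 + (44/5 + (4*25)/21))² = (20 + (44/5 + (1/21)*100))² = (20 + (44/5 + 100/21))² = (20 + 1424/105)² = (3524/105)² = 12418576/11025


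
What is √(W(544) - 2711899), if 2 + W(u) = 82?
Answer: I*√2711819 ≈ 1646.8*I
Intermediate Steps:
W(u) = 80 (W(u) = -2 + 82 = 80)
√(W(544) - 2711899) = √(80 - 2711899) = √(-2711819) = I*√2711819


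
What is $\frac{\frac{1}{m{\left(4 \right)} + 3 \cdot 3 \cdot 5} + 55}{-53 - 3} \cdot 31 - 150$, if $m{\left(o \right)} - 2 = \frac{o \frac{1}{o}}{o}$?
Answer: $- \frac{1909969}{10584} \approx -180.46$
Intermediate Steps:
$m{\left(o \right)} = 2 + \frac{1}{o}$ ($m{\left(o \right)} = 2 + \frac{o \frac{1}{o}}{o} = 2 + 1 \frac{1}{o} = 2 + \frac{1}{o}$)
$\frac{\frac{1}{m{\left(4 \right)} + 3 \cdot 3 \cdot 5} + 55}{-53 - 3} \cdot 31 - 150 = \frac{\frac{1}{\left(2 + \frac{1}{4}\right) + 3 \cdot 3 \cdot 5} + 55}{-53 - 3} \cdot 31 - 150 = \frac{\frac{1}{\left(2 + \frac{1}{4}\right) + 9 \cdot 5} + 55}{-56} \cdot 31 - 150 = \left(\frac{1}{\frac{9}{4} + 45} + 55\right) \left(- \frac{1}{56}\right) 31 - 150 = \left(\frac{1}{\frac{189}{4}} + 55\right) \left(- \frac{1}{56}\right) 31 - 150 = \left(\frac{4}{189} + 55\right) \left(- \frac{1}{56}\right) 31 - 150 = \frac{10399}{189} \left(- \frac{1}{56}\right) 31 - 150 = \left(- \frac{10399}{10584}\right) 31 - 150 = - \frac{322369}{10584} - 150 = - \frac{1909969}{10584}$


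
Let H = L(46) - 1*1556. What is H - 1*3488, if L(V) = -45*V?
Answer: -7114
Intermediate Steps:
H = -3626 (H = -45*46 - 1*1556 = -2070 - 1556 = -3626)
H - 1*3488 = -3626 - 1*3488 = -3626 - 3488 = -7114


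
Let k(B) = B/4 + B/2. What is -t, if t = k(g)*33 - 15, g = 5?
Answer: -435/4 ≈ -108.75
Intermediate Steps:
k(B) = 3*B/4 (k(B) = B*(1/4) + B*(1/2) = B/4 + B/2 = 3*B/4)
t = 435/4 (t = ((3/4)*5)*33 - 15 = (15/4)*33 - 15 = 495/4 - 15 = 435/4 ≈ 108.75)
-t = -1*435/4 = -435/4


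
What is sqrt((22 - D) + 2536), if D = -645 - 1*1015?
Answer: sqrt(4218) ≈ 64.946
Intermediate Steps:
D = -1660 (D = -645 - 1015 = -1660)
sqrt((22 - D) + 2536) = sqrt((22 - 1*(-1660)) + 2536) = sqrt((22 + 1660) + 2536) = sqrt(1682 + 2536) = sqrt(4218)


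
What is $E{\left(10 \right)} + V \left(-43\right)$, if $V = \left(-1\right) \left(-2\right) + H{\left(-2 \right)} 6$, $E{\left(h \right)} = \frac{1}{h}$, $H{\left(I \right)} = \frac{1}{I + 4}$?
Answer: $- \frac{2149}{10} \approx -214.9$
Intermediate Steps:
$H{\left(I \right)} = \frac{1}{4 + I}$
$V = 5$ ($V = \left(-1\right) \left(-2\right) + \frac{1}{4 - 2} \cdot 6 = 2 + \frac{1}{2} \cdot 6 = 2 + 3 = 5$)
$E{\left(10 \right)} + V \left(-43\right) = \frac{1}{10} + 5 \left(-43\right) = \frac{1}{10} - 215 = - \frac{2149}{10}$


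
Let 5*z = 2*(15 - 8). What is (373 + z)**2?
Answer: 3530641/25 ≈ 1.4123e+5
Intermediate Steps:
z = 14/5 (z = (2*(15 - 8))/5 = (2*7)/5 = (1/5)*14 = 14/5 ≈ 2.8000)
(373 + z)**2 = (373 + 14/5)**2 = (1879/5)**2 = 3530641/25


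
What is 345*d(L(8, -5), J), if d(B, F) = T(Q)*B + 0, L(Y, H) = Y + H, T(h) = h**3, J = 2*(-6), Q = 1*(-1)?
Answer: -1035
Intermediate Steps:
Q = -1
J = -12
L(Y, H) = H + Y
d(B, F) = -B (d(B, F) = (-1)**3*B + 0 = -B + 0 = -B)
345*d(L(8, -5), J) = 345*(-(-5 + 8)) = 345*(-1*3) = 345*(-3) = -1035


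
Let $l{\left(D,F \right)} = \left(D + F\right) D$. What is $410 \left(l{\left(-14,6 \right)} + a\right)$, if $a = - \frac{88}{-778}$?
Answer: $\frac{17880920}{389} \approx 45966.0$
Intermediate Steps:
$l{\left(D,F \right)} = D \left(D + F\right)$
$a = \frac{44}{389}$ ($a = \left(-88\right) \left(- \frac{1}{778}\right) = \frac{44}{389} \approx 0.11311$)
$410 \left(l{\left(-14,6 \right)} + a\right) = 410 \left(- 14 \left(-14 + 6\right) + \frac{44}{389}\right) = 410 \left(\left(-14\right) \left(-8\right) + \frac{44}{389}\right) = 410 \left(112 + \frac{44}{389}\right) = 410 \cdot \frac{43612}{389} = \frac{17880920}{389}$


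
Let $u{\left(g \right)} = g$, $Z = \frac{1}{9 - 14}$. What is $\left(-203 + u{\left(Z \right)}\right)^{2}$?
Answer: $\frac{1032256}{25} \approx 41290.0$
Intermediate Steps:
$Z = - \frac{1}{5}$ ($Z = \frac{1}{9 - 14} = \frac{1}{-5} = - \frac{1}{5} \approx -0.2$)
$\left(-203 + u{\left(Z \right)}\right)^{2} = \left(-203 - \frac{1}{5}\right)^{2} = \left(- \frac{1016}{5}\right)^{2} = \frac{1032256}{25}$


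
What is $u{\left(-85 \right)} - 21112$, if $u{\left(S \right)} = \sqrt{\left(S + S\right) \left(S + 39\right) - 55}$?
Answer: $-21112 + \sqrt{7765} \approx -21024.0$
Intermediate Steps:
$u{\left(S \right)} = \sqrt{-55 + 2 S \left(39 + S\right)}$ ($u{\left(S \right)} = \sqrt{2 S \left(39 + S\right) - 55} = \sqrt{-55 + 2 S \left(39 + S\right)}$)
$u{\left(-85 \right)} - 21112 = \sqrt{-55 + 2 \left(-85\right)^{2} + 78 \left(-85\right)} - 21112 = \sqrt{-55 + 2 \cdot 7225 - 6630} - 21112 = \sqrt{-55 + 14450 - 6630} - 21112 = \sqrt{7765} - 21112 = -21112 + \sqrt{7765}$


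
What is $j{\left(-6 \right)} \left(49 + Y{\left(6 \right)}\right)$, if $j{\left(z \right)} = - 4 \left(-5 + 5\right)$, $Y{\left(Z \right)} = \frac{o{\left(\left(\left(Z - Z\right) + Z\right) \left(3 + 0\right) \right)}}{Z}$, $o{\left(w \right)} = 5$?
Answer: $0$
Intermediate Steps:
$Y{\left(Z \right)} = \frac{5}{Z}$
$j{\left(z \right)} = 0$ ($j{\left(z \right)} = \left(-4\right) 0 = 0$)
$j{\left(-6 \right)} \left(49 + Y{\left(6 \right)}\right) = 0 \left(49 + \frac{5}{6}\right) = 0 \cdot \frac{299}{6} = 0$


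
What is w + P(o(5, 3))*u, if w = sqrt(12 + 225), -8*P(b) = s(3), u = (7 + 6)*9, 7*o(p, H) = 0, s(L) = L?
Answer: -351/8 + sqrt(237) ≈ -28.480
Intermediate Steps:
o(p, H) = 0 (o(p, H) = (1/7)*0 = 0)
u = 117 (u = 13*9 = 117)
P(b) = -3/8 (P(b) = -1/8*3 = -3/8)
w = sqrt(237) ≈ 15.395
w + P(o(5, 3))*u = sqrt(237) - 3/8*117 = sqrt(237) - 351/8 = -351/8 + sqrt(237)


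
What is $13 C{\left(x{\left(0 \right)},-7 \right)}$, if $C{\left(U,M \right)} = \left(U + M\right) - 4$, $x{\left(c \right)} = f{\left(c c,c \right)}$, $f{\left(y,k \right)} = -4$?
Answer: $-195$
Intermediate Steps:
$x{\left(c \right)} = -4$
$C{\left(U,M \right)} = -4 + M + U$ ($C{\left(U,M \right)} = \left(M + U\right) - 4 = -4 + M + U$)
$13 C{\left(x{\left(0 \right)},-7 \right)} = 13 \left(-4 - 7 - 4\right) = 13 \left(-15\right) = -195$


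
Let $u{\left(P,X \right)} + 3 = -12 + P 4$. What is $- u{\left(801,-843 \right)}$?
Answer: $-3189$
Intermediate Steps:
$u{\left(P,X \right)} = -15 + 4 P$ ($u{\left(P,X \right)} = -3 + \left(-12 + P 4\right) = -3 + \left(-12 + 4 P\right) = -15 + 4 P$)
$- u{\left(801,-843 \right)} = - (-15 + 4 \cdot 801) = - (-15 + 3204) = \left(-1\right) 3189 = -3189$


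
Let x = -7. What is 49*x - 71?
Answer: -414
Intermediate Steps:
49*x - 71 = 49*(-7) - 71 = -343 - 71 = -414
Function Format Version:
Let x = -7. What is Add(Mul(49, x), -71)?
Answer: -414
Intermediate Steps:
Add(Mul(49, x), -71) = Add(Mul(49, -7), -71) = Add(-343, -71) = -414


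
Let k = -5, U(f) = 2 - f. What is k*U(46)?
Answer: 220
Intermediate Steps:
k*U(46) = -5*(2 - 1*46) = -5*(2 - 46) = -5*(-44) = 220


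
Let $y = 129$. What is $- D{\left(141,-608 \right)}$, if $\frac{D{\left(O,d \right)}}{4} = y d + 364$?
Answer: $312272$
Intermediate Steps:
$D{\left(O,d \right)} = 1456 + 516 d$ ($D{\left(O,d \right)} = 4 \left(129 d + 364\right) = 4 \left(364 + 129 d\right) = 1456 + 516 d$)
$- D{\left(141,-608 \right)} = - (1456 + 516 \left(-608\right)) = - (1456 - 313728) = \left(-1\right) \left(-312272\right) = 312272$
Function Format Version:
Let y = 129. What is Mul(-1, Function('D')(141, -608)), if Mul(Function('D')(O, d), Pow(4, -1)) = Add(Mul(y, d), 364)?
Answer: 312272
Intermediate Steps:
Function('D')(O, d) = Add(1456, Mul(516, d)) (Function('D')(O, d) = Mul(4, Add(Mul(129, d), 364)) = Mul(4, Add(364, Mul(129, d))) = Add(1456, Mul(516, d)))
Mul(-1, Function('D')(141, -608)) = Mul(-1, Add(1456, Mul(516, -608))) = Mul(-1, Add(1456, -313728)) = Mul(-1, -312272) = 312272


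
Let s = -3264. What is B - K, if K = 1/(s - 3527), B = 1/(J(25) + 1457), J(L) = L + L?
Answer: 8298/10234037 ≈ 0.00081082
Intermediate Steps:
J(L) = 2*L
B = 1/1507 (B = 1/(2*25 + 1457) = 1/(50 + 1457) = 1/1507 ≈ 0.00066357)
K = -1/6791 (K = 1/(-3264 - 3527) = 1/(-6791) = -1/6791 ≈ -0.00014725)
B - K = 1/1507 - 1*(-1/6791) = 1/1507 + 1/6791 = 8298/10234037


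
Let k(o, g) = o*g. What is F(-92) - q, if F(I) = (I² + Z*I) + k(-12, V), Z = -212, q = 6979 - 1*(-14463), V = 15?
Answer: 6346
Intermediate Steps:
q = 21442 (q = 6979 + 14463 = 21442)
k(o, g) = g*o
F(I) = -180 + I² - 212*I (F(I) = (I² - 212*I) + 15*(-12) = (I² - 212*I) - 180 = -180 + I² - 212*I)
F(-92) - q = (-180 + (-92)² - 212*(-92)) - 1*21442 = (-180 + 8464 + 19504) - 21442 = 27788 - 21442 = 6346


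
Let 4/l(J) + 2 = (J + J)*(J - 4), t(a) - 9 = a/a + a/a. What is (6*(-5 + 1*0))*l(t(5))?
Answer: -15/19 ≈ -0.78947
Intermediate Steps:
t(a) = 11 (t(a) = 9 + (a/a + a/a) = 9 + (1 + 1) = 9 + 2 = 11)
l(J) = 4/(-2 + 2*J*(-4 + J)) (l(J) = 4/(-2 + (J + J)*(J - 4)) = 4/(-2 + (2*J)*(-4 + J)) = 4/(-2 + 2*J*(-4 + J)))
(6*(-5 + 1*0))*l(t(5)) = (6*(-5 + 1*0))*(2/(-1 + 11² - 4*11)) = (6*(-5 + 0))*(2/(-1 + 121 - 44)) = (6*(-5))*(2/76) = -60/76 = -30*1/38 = -15/19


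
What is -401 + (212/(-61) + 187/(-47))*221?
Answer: -5872658/2867 ≈ -2048.4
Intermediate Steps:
-401 + (212/(-61) + 187/(-47))*221 = -401 + (212*(-1/61) + 187*(-1/47))*221 = -401 + (-212/61 - 187/47)*221 = -401 - 21371/2867*221 = -401 - 4722991/2867 = -5872658/2867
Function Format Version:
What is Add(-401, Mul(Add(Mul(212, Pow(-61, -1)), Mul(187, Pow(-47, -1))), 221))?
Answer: Rational(-5872658, 2867) ≈ -2048.4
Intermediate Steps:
Add(-401, Mul(Add(Mul(212, Pow(-61, -1)), Mul(187, Pow(-47, -1))), 221)) = Add(-401, Mul(Add(Mul(212, Rational(-1, 61)), Mul(187, Rational(-1, 47))), 221)) = Add(-401, Mul(Add(Rational(-212, 61), Rational(-187, 47)), 221)) = Add(-401, Mul(Rational(-21371, 2867), 221)) = Add(-401, Rational(-4722991, 2867)) = Rational(-5872658, 2867)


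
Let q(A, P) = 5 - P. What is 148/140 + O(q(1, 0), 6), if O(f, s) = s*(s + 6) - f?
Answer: 2382/35 ≈ 68.057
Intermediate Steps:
O(f, s) = -f + s*(6 + s) (O(f, s) = s*(6 + s) - f = -f + s*(6 + s))
148/140 + O(q(1, 0), 6) = 148/140 + (6² - (5 - 1*0) + 6*6) = (1/140)*148 + (36 - (5 + 0) + 36) = 37/35 + (36 - 1*5 + 36) = 37/35 + (36 - 5 + 36) = 37/35 + 67 = 2382/35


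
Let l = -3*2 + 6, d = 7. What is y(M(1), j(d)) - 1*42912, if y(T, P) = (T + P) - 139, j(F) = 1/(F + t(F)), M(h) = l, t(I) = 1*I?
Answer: -602713/14 ≈ -43051.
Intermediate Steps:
l = 0 (l = -6 + 6 = 0)
t(I) = I
M(h) = 0
j(F) = 1/(2*F) (j(F) = 1/(F + F) = 1/(2*F))
y(T, P) = -139 + P + T (y(T, P) = (P + T) - 139 = -139 + P + T)
y(M(1), j(d)) - 1*42912 = (-139 + (½)/7 + 0) - 1*42912 = (-139 + (½)*(⅐) + 0) - 42912 = (-139 + 1/14 + 0) - 42912 = -1945/14 - 42912 = -602713/14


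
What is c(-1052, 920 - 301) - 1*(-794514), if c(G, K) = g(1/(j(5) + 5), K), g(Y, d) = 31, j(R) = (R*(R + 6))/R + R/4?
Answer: 794545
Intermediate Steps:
j(R) = 6 + 5*R/4 (j(R) = (R*(6 + R))/R + R*(¼) = (6 + R) + R/4 = 6 + 5*R/4)
c(G, K) = 31
c(-1052, 920 - 301) - 1*(-794514) = 31 - 1*(-794514) = 31 + 794514 = 794545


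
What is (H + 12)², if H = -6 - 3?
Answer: 9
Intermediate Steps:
H = -9
(H + 12)² = (-9 + 12)² = 3² = 9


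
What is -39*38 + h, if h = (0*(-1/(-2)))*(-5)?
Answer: -1482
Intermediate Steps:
h = 0 (h = (0*(-1*(-1/2)))*(-5) = (0*(1/2))*(-5) = 0*(-5) = 0)
-39*38 + h = -39*38 + 0 = -1482 + 0 = -1482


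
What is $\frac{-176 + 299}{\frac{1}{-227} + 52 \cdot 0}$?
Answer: $-27921$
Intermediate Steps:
$\frac{-176 + 299}{\frac{1}{-227} + 52 \cdot 0} = \frac{123}{- \frac{1}{227} + 0} = \frac{123}{- \frac{1}{227}} = 123 \left(-227\right) = -27921$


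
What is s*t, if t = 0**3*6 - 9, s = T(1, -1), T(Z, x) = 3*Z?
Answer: -27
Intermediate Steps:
s = 3 (s = 3*1 = 3)
t = -9 (t = 0*6 - 9 = 0 - 9 = -9)
s*t = 3*(-9) = -27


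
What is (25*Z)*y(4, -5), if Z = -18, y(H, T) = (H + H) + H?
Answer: -5400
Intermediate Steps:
y(H, T) = 3*H (y(H, T) = 2*H + H = 3*H)
(25*Z)*y(4, -5) = (25*(-18))*(3*4) = -450*12 = -5400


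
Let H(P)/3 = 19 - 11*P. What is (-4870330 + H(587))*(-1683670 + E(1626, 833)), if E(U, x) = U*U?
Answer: -4695065506664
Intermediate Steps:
E(U, x) = U²
H(P) = 57 - 33*P (H(P) = 3*(19 - 11*P) = 57 - 33*P)
(-4870330 + H(587))*(-1683670 + E(1626, 833)) = (-4870330 + (57 - 33*587))*(-1683670 + 1626²) = (-4870330 + (57 - 19371))*(-1683670 + 2643876) = (-4870330 - 19314)*960206 = -4889644*960206 = -4695065506664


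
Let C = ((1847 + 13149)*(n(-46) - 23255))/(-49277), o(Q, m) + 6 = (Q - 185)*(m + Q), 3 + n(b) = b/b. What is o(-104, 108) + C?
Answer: 291502098/49277 ≈ 5915.6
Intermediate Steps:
n(b) = -2 (n(b) = -3 + b/b = -3 + 1 = -2)
o(Q, m) = -6 + (-185 + Q)*(Q + m) (o(Q, m) = -6 + (Q - 185)*(m + Q) = -6 + (-185 + Q)*(Q + m))
C = 348761972/49277 (C = ((1847 + 13149)*(-2 - 23255))/(-49277) = (14996*(-23257))*(-1/49277) = -348761972*(-1/49277) = 348761972/49277 ≈ 7077.6)
o(-104, 108) + C = (-6 + (-104)**2 - 185*(-104) - 185*108 - 104*108) + 348761972/49277 = (-6 + 10816 + 19240 - 19980 - 11232) + 348761972/49277 = -1162 + 348761972/49277 = 291502098/49277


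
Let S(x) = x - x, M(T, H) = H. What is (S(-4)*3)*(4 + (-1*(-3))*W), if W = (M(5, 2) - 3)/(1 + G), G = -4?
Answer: 0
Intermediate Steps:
W = 1/3 (W = (2 - 3)/(1 - 4) = -1/(-3) = -1*(-1/3) = 1/3 ≈ 0.33333)
S(x) = 0
(S(-4)*3)*(4 + (-1*(-3))*W) = (0*3)*(4 - 1*(-3)*(1/3)) = 0*(4 + 3*(1/3)) = 0*(4 + 1) = 0*5 = 0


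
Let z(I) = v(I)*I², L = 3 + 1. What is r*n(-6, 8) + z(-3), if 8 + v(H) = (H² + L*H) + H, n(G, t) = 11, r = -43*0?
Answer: -126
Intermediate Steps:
L = 4
r = 0
v(H) = -8 + H² + 5*H (v(H) = -8 + ((H² + 4*H) + H) = -8 + (H² + 5*H) = -8 + H² + 5*H)
z(I) = I²*(-8 + I² + 5*I) (z(I) = (-8 + I² + 5*I)*I² = I²*(-8 + I² + 5*I))
r*n(-6, 8) + z(-3) = 0*11 + (-3)²*(-8 + (-3)² + 5*(-3)) = 0 + 9*(-8 + 9 - 15) = 0 + 9*(-14) = 0 - 126 = -126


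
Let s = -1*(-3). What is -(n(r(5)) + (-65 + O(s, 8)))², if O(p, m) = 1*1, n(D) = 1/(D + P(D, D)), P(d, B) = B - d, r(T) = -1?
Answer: -4225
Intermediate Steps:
s = 3
n(D) = 1/D (n(D) = 1/(D + (D - D)) = 1/(D + 0) = 1/D)
O(p, m) = 1
-(n(r(5)) + (-65 + O(s, 8)))² = -(1/(-1) + (-65 + 1))² = -(-1 - 64)² = -1*(-65)² = -1*4225 = -4225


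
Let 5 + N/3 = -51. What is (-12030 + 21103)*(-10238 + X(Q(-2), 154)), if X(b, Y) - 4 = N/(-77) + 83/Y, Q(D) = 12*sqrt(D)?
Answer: -14295573041/154 ≈ -9.2828e+7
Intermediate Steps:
N = -168 (N = -15 + 3*(-51) = -15 - 153 = -168)
X(b, Y) = 68/11 + 83/Y (X(b, Y) = 4 + (-168/(-77) + 83/Y) = 4 + (-168*(-1/77) + 83/Y) = 4 + (24/11 + 83/Y) = 68/11 + 83/Y)
(-12030 + 21103)*(-10238 + X(Q(-2), 154)) = (-12030 + 21103)*(-10238 + (68/11 + 83/154)) = 9073*(-10238 + (68/11 + 83*(1/154))) = 9073*(-10238 + (68/11 + 83/154)) = 9073*(-10238 + 1035/154) = 9073*(-1575617/154) = -14295573041/154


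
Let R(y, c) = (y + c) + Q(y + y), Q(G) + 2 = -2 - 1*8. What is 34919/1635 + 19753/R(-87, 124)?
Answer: 6633826/8175 ≈ 811.48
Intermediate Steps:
Q(G) = -12 (Q(G) = -2 + (-2 - 1*8) = -2 + (-2 - 8) = -2 - 10 = -12)
R(y, c) = -12 + c + y (R(y, c) = (y + c) - 12 = (c + y) - 12 = -12 + c + y)
34919/1635 + 19753/R(-87, 124) = 34919/1635 + 19753/(-12 + 124 - 87) = 34919*(1/1635) + 19753/25 = 34919/1635 + 19753*(1/25) = 34919/1635 + 19753/25 = 6633826/8175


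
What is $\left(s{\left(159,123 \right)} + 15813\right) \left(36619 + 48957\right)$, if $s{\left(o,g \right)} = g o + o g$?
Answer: $4700432952$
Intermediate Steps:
$s{\left(o,g \right)} = 2 g o$ ($s{\left(o,g \right)} = g o + g o = 2 g o$)
$\left(s{\left(159,123 \right)} + 15813\right) \left(36619 + 48957\right) = \left(2 \cdot 123 \cdot 159 + 15813\right) \left(36619 + 48957\right) = \left(39114 + 15813\right) 85576 = 54927 \cdot 85576 = 4700432952$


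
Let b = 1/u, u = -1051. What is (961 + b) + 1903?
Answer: 3010063/1051 ≈ 2864.0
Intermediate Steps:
b = -1/1051 (b = 1/(-1051) = -1/1051 ≈ -0.00095147)
(961 + b) + 1903 = (961 - 1/1051) + 1903 = 1010010/1051 + 1903 = 3010063/1051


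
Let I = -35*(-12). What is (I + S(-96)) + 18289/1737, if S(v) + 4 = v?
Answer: 574129/1737 ≈ 330.53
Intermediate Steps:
S(v) = -4 + v
I = 420
(I + S(-96)) + 18289/1737 = (420 + (-4 - 96)) + 18289/1737 = (420 - 100) + 18289*(1/1737) = 320 + 18289/1737 = 574129/1737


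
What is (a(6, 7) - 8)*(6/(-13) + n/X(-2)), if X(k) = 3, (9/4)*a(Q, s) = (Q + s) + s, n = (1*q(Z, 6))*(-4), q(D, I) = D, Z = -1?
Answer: 272/351 ≈ 0.77493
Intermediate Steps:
n = 4 (n = (1*(-1))*(-4) = -1*(-4) = 4)
a(Q, s) = 4*Q/9 + 8*s/9 (a(Q, s) = 4*((Q + s) + s)/9 = 4*(Q + 2*s)/9 = 4*Q/9 + 8*s/9)
(a(6, 7) - 8)*(6/(-13) + n/X(-2)) = (((4/9)*6 + (8/9)*7) - 8)*(6/(-13) + 4/3) = ((8/3 + 56/9) - 8)*(6*(-1/13) + 4*(⅓)) = (80/9 - 8)*(-6/13 + 4/3) = (8/9)*(34/39) = 272/351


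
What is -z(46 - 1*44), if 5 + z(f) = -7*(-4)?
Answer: -23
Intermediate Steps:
z(f) = 23 (z(f) = -5 - 7*(-4) = -5 + 28 = 23)
-z(46 - 1*44) = -1*23 = -23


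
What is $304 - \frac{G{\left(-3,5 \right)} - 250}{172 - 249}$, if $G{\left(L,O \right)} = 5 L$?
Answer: $\frac{23143}{77} \approx 300.56$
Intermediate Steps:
$304 - \frac{G{\left(-3,5 \right)} - 250}{172 - 249} = 304 - \frac{5 \left(-3\right) - 250}{172 - 249} = 304 - \frac{-15 - 250}{-77} = 304 - \left(-265\right) \left(- \frac{1}{77}\right) = 304 - \frac{265}{77} = \frac{23143}{77}$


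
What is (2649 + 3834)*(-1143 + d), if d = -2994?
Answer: -26820171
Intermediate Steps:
(2649 + 3834)*(-1143 + d) = (2649 + 3834)*(-1143 - 2994) = 6483*(-4137) = -26820171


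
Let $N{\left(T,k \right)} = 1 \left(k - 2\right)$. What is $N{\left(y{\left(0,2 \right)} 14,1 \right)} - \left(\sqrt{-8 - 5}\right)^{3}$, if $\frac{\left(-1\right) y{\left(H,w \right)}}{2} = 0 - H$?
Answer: $-1 + 13 i \sqrt{13} \approx -1.0 + 46.872 i$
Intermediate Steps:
$y{\left(H,w \right)} = 2 H$ ($y{\left(H,w \right)} = - 2 \left(0 - H\right) = - 2 \left(- H\right) = 2 H$)
$N{\left(T,k \right)} = -2 + k$ ($N{\left(T,k \right)} = 1 \left(-2 + k\right) = -2 + k$)
$N{\left(y{\left(0,2 \right)} 14,1 \right)} - \left(\sqrt{-8 - 5}\right)^{3} = \left(-2 + 1\right) - \left(\sqrt{-8 - 5}\right)^{3} = -1 - \left(\sqrt{-13}\right)^{3} = -1 - \left(i \sqrt{13}\right)^{3} = -1 - - 13 i \sqrt{13} = -1 + 13 i \sqrt{13}$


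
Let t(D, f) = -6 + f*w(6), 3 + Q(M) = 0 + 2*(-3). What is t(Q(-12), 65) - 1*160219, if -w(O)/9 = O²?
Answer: -181285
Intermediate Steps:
w(O) = -9*O²
Q(M) = -9 (Q(M) = -3 + (0 + 2*(-3)) = -3 + (0 - 6) = -3 - 6 = -9)
t(D, f) = -6 - 324*f (t(D, f) = -6 + f*(-9*6²) = -6 + f*(-9*36) = -6 + f*(-324) = -6 - 324*f)
t(Q(-12), 65) - 1*160219 = (-6 - 324*65) - 1*160219 = (-6 - 21060) - 160219 = -21066 - 160219 = -181285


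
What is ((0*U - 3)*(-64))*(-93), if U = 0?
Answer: -17856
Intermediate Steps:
((0*U - 3)*(-64))*(-93) = ((0*0 - 3)*(-64))*(-93) = ((0 - 3)*(-64))*(-93) = -3*(-64)*(-93) = 192*(-93) = -17856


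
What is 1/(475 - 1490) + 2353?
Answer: 2388294/1015 ≈ 2353.0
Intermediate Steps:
1/(475 - 1490) + 2353 = 1/(-1015) + 2353 = -1/1015 + 2353 = 2388294/1015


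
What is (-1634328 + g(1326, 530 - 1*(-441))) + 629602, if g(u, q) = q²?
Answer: -61885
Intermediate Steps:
(-1634328 + g(1326, 530 - 1*(-441))) + 629602 = (-1634328 + (530 - 1*(-441))²) + 629602 = (-1634328 + (530 + 441)²) + 629602 = (-1634328 + 971²) + 629602 = (-1634328 + 942841) + 629602 = -691487 + 629602 = -61885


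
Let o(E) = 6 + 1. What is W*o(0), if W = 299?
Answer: 2093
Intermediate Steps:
o(E) = 7
W*o(0) = 299*7 = 2093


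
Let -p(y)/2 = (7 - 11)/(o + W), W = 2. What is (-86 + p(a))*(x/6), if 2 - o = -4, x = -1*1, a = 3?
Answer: 85/6 ≈ 14.167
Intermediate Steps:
x = -1
o = 6 (o = 2 - 1*(-4) = 2 + 4 = 6)
p(y) = 1 (p(y) = -2*(7 - 11)/(6 + 2) = -(-8)/8 = -2*(-½) = 1)
(-86 + p(a))*(x/6) = (-86 + 1)*(-1/6) = -85*(-1)/6 = -85*(-⅙) = 85/6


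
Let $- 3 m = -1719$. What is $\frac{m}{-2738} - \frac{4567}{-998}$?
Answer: $\frac{2983148}{683131} \approx 4.3669$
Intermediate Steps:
$m = 573$ ($m = \left(- \frac{1}{3}\right) \left(-1719\right) = 573$)
$\frac{m}{-2738} - \frac{4567}{-998} = \frac{573}{-2738} - \frac{4567}{-998} = 573 \left(- \frac{1}{2738}\right) - - \frac{4567}{998} = - \frac{573}{2738} + \frac{4567}{998} = \frac{2983148}{683131}$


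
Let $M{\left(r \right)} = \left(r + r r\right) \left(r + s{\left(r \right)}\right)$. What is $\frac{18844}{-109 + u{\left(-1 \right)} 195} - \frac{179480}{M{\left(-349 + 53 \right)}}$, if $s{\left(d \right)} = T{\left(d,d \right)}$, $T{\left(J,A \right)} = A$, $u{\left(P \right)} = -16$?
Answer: $- \frac{24338291061}{4172952944} \approx -5.8324$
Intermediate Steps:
$s{\left(d \right)} = d$
$M{\left(r \right)} = 2 r \left(r + r^{2}\right)$ ($M{\left(r \right)} = \left(r + r r\right) \left(r + r\right) = \left(r + r^{2}\right) 2 r = 2 r \left(r + r^{2}\right)$)
$\frac{18844}{-109 + u{\left(-1 \right)} 195} - \frac{179480}{M{\left(-349 + 53 \right)}} = \frac{18844}{-109 - 3120} - \frac{179480}{2 \left(-349 + 53\right)^{2} \left(1 + \left(-349 + 53\right)\right)} = \frac{18844}{-109 - 3120} - \frac{179480}{2 \left(-296\right)^{2} \left(1 - 296\right)} = \frac{18844}{-3229} - \frac{179480}{2 \cdot 87616 \left(-295\right)} = 18844 \left(- \frac{1}{3229}\right) - \frac{179480}{-51693440} = - \frac{18844}{3229} - - \frac{4487}{1292336} = - \frac{18844}{3229} + \frac{4487}{1292336} = - \frac{24338291061}{4172952944}$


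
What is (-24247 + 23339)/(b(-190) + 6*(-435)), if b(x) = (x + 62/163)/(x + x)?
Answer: 14060380/40408123 ≈ 0.34796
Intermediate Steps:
b(x) = (62/163 + x)/(2*x) (b(x) = (x + 62*(1/163))/((2*x)) = (x + 62/163)*(1/(2*x)) = (62/163 + x)*(1/(2*x)) = (62/163 + x)/(2*x))
(-24247 + 23339)/(b(-190) + 6*(-435)) = (-24247 + 23339)/((1/326)*(62 + 163*(-190))/(-190) + 6*(-435)) = -908/((1/326)*(-1/190)*(62 - 30970) - 2610) = -908/((1/326)*(-1/190)*(-30908) - 2610) = -908/(7727/15485 - 2610) = -908/(-40408123/15485) = -908*(-15485/40408123) = 14060380/40408123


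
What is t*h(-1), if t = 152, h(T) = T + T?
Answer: -304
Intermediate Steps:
h(T) = 2*T
t*h(-1) = 152*(2*(-1)) = 152*(-2) = -304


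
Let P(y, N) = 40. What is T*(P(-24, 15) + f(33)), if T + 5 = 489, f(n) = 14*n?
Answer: 242968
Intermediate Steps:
T = 484 (T = -5 + 489 = 484)
T*(P(-24, 15) + f(33)) = 484*(40 + 14*33) = 484*(40 + 462) = 484*502 = 242968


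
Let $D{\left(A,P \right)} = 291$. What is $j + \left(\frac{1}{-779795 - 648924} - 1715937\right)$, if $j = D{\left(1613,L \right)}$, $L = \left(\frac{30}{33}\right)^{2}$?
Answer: $- \frac{2451176037475}{1428719} \approx -1.7156 \cdot 10^{6}$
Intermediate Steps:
$L = \frac{100}{121}$ ($L = \left(30 \cdot \frac{1}{33}\right)^{2} = \left(\frac{10}{11}\right)^{2} = \frac{100}{121} \approx 0.82645$)
$j = 291$
$j + \left(\frac{1}{-779795 - 648924} - 1715937\right) = 291 + \left(\frac{1}{-779795 - 648924} - 1715937\right) = 291 - \left(1715937 - \frac{1}{-1428719}\right) = 291 - \frac{2451591794704}{1428719} = - \frac{2451176037475}{1428719}$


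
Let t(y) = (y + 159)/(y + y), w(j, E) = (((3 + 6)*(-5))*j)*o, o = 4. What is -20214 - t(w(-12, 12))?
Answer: -29108933/1440 ≈ -20215.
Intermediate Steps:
w(j, E) = -180*j (w(j, E) = (((3 + 6)*(-5))*j)*4 = ((9*(-5))*j)*4 = -45*j*4 = -180*j)
t(y) = (159 + y)/(2*y) (t(y) = (159 + y)/((2*y)) = (159 + y)*(1/(2*y)) = (159 + y)/(2*y))
-20214 - t(w(-12, 12)) = -20214 - (159 - 180*(-12))/(2*((-180*(-12)))) = -20214 - (159 + 2160)/(2*2160) = -20214 - 2319/(2*2160) = -20214 - 1*773/1440 = -20214 - 773/1440 = -29108933/1440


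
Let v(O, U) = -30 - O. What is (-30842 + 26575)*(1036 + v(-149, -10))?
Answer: -4928385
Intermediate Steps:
(-30842 + 26575)*(1036 + v(-149, -10)) = (-30842 + 26575)*(1036 + (-30 - 1*(-149))) = -4267*(1036 + (-30 + 149)) = -4267*(1036 + 119) = -4267*1155 = -4928385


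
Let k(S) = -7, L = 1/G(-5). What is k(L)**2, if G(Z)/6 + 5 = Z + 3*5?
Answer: 49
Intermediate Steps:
G(Z) = 60 + 6*Z (G(Z) = -30 + 6*(Z + 3*5) = -30 + 6*(Z + 15) = -30 + 6*(15 + Z) = -30 + (90 + 6*Z) = 60 + 6*Z)
L = 1/30 (L = 1/(60 + 6*(-5)) = 1/(60 - 30) = 1/30 ≈ 0.033333)
k(L)**2 = (-7)**2 = 49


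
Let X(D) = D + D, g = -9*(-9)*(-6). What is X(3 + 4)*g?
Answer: -6804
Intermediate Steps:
g = -486 (g = 81*(-6) = -486)
X(D) = 2*D
X(3 + 4)*g = (2*(3 + 4))*(-486) = (2*7)*(-486) = 14*(-486) = -6804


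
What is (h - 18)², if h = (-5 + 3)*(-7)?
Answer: 16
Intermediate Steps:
h = 14 (h = -2*(-7) = 14)
(h - 18)² = (14 - 18)² = (-4)² = 16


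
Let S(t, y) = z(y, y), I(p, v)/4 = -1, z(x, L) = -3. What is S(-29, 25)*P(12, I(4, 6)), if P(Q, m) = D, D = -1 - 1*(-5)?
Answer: -12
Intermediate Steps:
I(p, v) = -4 (I(p, v) = 4*(-1) = -4)
S(t, y) = -3
D = 4 (D = -1 + 5 = 4)
P(Q, m) = 4
S(-29, 25)*P(12, I(4, 6)) = -3*4 = -12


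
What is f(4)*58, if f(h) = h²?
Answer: 928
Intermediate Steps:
f(4)*58 = 4²*58 = 16*58 = 928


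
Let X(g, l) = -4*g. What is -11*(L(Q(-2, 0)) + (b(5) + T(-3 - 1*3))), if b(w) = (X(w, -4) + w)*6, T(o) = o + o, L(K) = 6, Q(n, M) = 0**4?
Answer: 1056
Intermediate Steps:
Q(n, M) = 0
T(o) = 2*o
b(w) = -18*w (b(w) = (-4*w + w)*6 = -3*w*6 = -18*w)
-11*(L(Q(-2, 0)) + (b(5) + T(-3 - 1*3))) = -11*(6 + (-18*5 + 2*(-3 - 1*3))) = -11*(6 + (-90 + 2*(-3 - 3))) = -11*(6 + (-90 + 2*(-6))) = -11*(6 + (-90 - 12)) = -11*(6 - 102) = -11*(-96) = 1056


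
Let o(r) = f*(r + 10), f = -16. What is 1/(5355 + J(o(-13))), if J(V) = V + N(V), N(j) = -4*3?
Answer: 1/5391 ≈ 0.00018549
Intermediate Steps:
N(j) = -12
o(r) = -160 - 16*r (o(r) = -16*(r + 10) = -16*(10 + r) = -160 - 16*r)
J(V) = -12 + V (J(V) = V - 12 = -12 + V)
1/(5355 + J(o(-13))) = 1/(5355 + (-12 + (-160 - 16*(-13)))) = 1/(5355 + (-12 + (-160 + 208))) = 1/(5355 + (-12 + 48)) = 1/(5355 + 36) = 1/5391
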